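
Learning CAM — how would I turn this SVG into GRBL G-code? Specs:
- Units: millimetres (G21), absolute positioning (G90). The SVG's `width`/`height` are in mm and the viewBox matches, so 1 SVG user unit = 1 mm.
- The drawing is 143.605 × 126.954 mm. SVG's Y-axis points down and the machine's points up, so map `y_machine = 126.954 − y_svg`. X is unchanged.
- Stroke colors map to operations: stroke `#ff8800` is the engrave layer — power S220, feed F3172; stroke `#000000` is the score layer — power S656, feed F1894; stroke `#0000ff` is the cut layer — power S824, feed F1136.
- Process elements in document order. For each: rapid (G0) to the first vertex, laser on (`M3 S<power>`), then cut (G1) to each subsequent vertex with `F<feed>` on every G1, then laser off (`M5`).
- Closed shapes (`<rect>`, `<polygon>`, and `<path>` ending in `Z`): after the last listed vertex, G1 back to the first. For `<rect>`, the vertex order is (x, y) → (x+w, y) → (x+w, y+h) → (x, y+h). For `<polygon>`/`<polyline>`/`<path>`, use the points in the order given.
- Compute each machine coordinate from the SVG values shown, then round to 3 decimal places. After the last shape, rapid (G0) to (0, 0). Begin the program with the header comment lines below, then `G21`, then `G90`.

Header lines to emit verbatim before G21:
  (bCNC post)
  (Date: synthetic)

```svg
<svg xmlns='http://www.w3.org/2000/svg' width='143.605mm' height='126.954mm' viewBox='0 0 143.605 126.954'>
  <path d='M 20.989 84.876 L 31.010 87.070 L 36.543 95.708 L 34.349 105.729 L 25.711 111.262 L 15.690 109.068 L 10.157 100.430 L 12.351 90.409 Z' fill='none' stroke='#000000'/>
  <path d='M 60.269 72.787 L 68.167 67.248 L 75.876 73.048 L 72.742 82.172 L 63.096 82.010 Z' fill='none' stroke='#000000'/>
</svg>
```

(bCNC post)
(Date: synthetic)
G21
G90
G0 X20.989 Y42.078
M3 S656
G1 X31.010 Y39.884 F1894
G1 X36.543 Y31.246 F1894
G1 X34.349 Y21.225 F1894
G1 X25.711 Y15.692 F1894
G1 X15.690 Y17.886 F1894
G1 X10.157 Y26.524 F1894
G1 X12.351 Y36.545 F1894
G1 X20.989 Y42.078 F1894
M5
G0 X60.269 Y54.167
M3 S656
G1 X68.167 Y59.706 F1894
G1 X75.876 Y53.906 F1894
G1 X72.742 Y44.782 F1894
G1 X63.096 Y44.944 F1894
G1 X60.269 Y54.167 F1894
M5
G0 X0.000 Y0.000

Since the viewBox matches the mm dimensions, user units are millimetres directly. The only transform is the Y-flip y_m = 126.954 − y_svg.

Shape 1 is a regular polygon drawn with `<path>`. Its stroke #000000 means score at S656, F1894. After flipping Y the toolpath is (20.989,42.078) → (31.010,39.884) → (36.543,31.246) → (34.349,21.225) → (25.711,15.692) → (15.690,17.886) → (10.157,26.524) → (12.351,36.545) → (20.989,42.078), returning to the start.

Shape 2 is a regular polygon drawn with `<path>`. Its stroke #000000 means score at S656, F1894. After flipping Y the toolpath is (60.269,54.167) → (68.167,59.706) → (75.876,53.906) → (72.742,44.782) → (63.096,44.944) → (60.269,54.167), returning to the start.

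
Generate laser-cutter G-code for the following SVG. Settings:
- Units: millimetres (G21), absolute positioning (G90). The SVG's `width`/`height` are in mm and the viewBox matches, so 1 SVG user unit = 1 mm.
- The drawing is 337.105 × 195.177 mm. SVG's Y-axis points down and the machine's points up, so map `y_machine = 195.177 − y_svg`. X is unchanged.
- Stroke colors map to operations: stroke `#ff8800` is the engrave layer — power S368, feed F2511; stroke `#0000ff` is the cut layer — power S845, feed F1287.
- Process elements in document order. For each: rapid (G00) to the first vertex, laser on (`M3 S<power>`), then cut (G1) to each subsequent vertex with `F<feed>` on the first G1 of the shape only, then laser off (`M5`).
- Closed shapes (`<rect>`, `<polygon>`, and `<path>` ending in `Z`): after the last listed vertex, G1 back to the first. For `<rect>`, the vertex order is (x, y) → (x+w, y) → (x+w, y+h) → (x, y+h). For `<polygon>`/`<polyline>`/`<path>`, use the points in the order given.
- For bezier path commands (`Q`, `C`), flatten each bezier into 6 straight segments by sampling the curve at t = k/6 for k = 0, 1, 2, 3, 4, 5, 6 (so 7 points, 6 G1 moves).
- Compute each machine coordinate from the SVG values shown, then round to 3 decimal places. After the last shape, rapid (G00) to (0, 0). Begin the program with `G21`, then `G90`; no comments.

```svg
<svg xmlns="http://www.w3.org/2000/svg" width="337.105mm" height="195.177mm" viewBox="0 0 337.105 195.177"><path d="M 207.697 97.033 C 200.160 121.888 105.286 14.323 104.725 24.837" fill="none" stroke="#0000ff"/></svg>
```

viewBox `0 0 337.105 195.177` with mm width/height → 1 unit = 1 mm. Flip: y_m = 195.177 − y_svg.

**Shape 1** — `<path>` cubic bezier, stroke `#0000ff` → cut (S845, F1287). Control points (SVG): P0=(207.697,97.033), P1=(200.160,121.888), P2=(105.286,14.323), P3=(104.725,24.837); sampled at t=k/6. Machine vertices: (207.697,98.144) → (197.491,95.592) → (177.775,108.151) → (153.595,128.864) → (129.996,150.772) → (112.024,166.917) → (104.725,170.340). Open path.

G21
G90
G00 X207.697 Y98.144
M3 S845
G1 X197.491 Y95.592 F1287
G1 X177.775 Y108.151
G1 X153.595 Y128.864
G1 X129.996 Y150.772
G1 X112.024 Y166.917
G1 X104.725 Y170.340
M5
G00 X0.000 Y0.000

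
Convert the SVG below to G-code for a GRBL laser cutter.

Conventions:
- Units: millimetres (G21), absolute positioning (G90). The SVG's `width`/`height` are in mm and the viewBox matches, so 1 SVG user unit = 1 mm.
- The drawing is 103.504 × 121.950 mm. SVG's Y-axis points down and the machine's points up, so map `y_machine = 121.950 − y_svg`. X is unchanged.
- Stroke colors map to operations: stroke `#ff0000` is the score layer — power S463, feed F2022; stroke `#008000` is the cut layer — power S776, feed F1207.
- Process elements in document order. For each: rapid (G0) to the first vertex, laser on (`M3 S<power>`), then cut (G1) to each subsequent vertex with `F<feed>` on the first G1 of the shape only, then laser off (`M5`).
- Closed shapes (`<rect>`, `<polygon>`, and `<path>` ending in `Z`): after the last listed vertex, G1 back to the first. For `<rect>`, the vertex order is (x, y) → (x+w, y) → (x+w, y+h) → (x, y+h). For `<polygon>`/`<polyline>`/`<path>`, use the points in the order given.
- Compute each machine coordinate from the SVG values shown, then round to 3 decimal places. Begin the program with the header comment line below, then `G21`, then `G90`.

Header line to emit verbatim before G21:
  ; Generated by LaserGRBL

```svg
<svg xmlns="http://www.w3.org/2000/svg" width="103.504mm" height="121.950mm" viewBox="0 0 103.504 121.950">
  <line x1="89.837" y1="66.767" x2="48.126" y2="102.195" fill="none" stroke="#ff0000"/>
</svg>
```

viewBox `0 0 103.504 121.950` with mm width/height → 1 unit = 1 mm. Flip: y_m = 121.950 − y_svg.

**Shape 1** — `<line>` line segment, stroke `#ff0000` → score (S463, F2022). Machine vertices: (89.837,55.183) → (48.126,19.755). Open path.

; Generated by LaserGRBL
G21
G90
G0 X89.837 Y55.183
M3 S463
G1 X48.126 Y19.755 F2022
M5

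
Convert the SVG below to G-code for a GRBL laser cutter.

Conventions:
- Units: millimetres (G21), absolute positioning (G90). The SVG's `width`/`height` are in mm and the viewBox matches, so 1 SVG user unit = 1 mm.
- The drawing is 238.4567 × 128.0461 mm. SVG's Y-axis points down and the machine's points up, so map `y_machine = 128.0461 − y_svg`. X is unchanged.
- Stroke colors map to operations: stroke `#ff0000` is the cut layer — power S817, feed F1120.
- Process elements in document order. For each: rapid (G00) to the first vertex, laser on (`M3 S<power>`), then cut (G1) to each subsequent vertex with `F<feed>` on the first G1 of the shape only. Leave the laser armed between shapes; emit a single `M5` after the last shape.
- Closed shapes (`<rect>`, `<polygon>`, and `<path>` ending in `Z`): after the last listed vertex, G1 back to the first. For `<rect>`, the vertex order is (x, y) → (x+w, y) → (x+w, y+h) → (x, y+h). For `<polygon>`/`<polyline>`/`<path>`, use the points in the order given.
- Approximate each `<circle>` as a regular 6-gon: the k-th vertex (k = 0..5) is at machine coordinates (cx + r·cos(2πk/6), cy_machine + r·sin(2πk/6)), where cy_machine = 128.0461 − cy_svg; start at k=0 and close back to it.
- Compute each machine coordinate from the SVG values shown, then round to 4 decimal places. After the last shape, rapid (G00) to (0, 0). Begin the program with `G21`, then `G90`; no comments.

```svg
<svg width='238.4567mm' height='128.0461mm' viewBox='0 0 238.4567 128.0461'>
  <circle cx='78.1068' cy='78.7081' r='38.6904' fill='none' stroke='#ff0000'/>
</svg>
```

G21
G90
G00 X116.7972 Y49.3380
M3 S817
G1 X97.4520 Y82.8449 F1120
G1 X58.7616 Y82.8449
G1 X39.4164 Y49.3380
G1 X58.7616 Y15.8311
G1 X97.4520 Y15.8311
G1 X116.7972 Y49.3380
M5
G00 X0.0000 Y0.0000

1 u = 1 mm; y_m = 128.0461 − y.

[1] `<circle>` circle, #ff0000→cut S817 F1120: (116.7972,49.3380) → (97.4520,82.8449) → (58.7616,82.8449) → (39.4164,49.3380) → (58.7616,15.8311) → (97.4520,15.8311) → (116.7972,49.3380) (closed)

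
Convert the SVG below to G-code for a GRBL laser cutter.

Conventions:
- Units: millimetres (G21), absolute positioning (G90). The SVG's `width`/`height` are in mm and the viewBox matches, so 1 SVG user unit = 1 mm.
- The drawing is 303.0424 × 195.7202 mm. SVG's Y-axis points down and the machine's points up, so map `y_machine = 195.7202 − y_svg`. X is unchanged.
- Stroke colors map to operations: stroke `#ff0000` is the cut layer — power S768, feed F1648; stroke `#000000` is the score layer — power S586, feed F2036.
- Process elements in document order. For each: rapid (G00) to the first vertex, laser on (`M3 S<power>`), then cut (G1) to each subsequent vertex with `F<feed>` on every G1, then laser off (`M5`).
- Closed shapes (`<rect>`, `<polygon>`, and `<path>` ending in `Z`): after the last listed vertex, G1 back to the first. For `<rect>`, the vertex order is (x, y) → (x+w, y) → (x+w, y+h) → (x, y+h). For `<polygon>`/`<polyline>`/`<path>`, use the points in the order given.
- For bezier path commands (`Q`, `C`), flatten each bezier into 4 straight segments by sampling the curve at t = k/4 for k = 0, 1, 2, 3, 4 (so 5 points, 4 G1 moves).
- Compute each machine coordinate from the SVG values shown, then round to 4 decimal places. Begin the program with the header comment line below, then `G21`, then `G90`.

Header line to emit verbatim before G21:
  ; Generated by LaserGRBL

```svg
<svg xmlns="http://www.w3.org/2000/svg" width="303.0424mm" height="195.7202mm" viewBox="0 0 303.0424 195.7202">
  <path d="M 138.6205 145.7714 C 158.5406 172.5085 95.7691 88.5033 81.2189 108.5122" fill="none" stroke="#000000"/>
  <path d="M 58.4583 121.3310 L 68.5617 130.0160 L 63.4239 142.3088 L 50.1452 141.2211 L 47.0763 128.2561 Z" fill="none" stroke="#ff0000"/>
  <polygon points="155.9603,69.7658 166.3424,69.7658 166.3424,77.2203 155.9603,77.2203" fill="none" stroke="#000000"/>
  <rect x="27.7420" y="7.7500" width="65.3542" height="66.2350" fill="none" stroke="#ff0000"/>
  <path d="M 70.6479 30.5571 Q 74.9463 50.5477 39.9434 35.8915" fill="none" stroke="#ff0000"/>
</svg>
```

Since the viewBox matches the mm dimensions, user units are millimetres directly. The only transform is the Y-flip y_m = 195.7202 − y_svg.

Shape 1 is a cubic bezier drawn with `<path>`. Its stroke #000000 means score at S586, F2036. After flipping Y the toolpath is (138.6205,49.9488) → (140.1014,47.3046) → (122.8461,66.0553) → (99.1275,86.0676) → (81.2189,87.2080).

Shape 2 is a regular polygon drawn with `<path>`. Its stroke #ff0000 means cut at S768, F1648. After flipping Y the toolpath is (58.4583,74.3892) → (68.5617,65.7042) → (63.4239,53.4114) → (50.1452,54.4991) → (47.0763,67.4641) → (58.4583,74.3892), returning to the start.

Shape 3 is a rectangle drawn with `<polygon>`. Its stroke #000000 means score at S586, F2036. After flipping Y the toolpath is (155.9603,125.9544) → (166.3424,125.9544) → (166.3424,118.4999) → (155.9603,118.4999) → (155.9603,125.9544), returning to the start.

Shape 4 is a rectangle drawn with `<rect>`. Its stroke #ff0000 means cut at S768, F1648. After flipping Y the toolpath is (27.7420,187.9702) → (93.0962,187.9702) → (93.0962,121.7352) → (27.7420,121.7352) → (27.7420,187.9702), returning to the start.

Shape 5 is a quadratic bezier drawn with `<path>`. Its stroke #ff0000 means cut at S768, F1648. After flipping Y the toolpath is (70.6479,165.1631) → (70.3408,157.3332) → (65.1210,153.8342) → (54.9885,154.6660) → (39.9434,159.8287).

; Generated by LaserGRBL
G21
G90
G00 X138.6205 Y49.9488
M3 S586
G1 X140.1014 Y47.3046 F2036
G1 X122.8461 Y66.0553 F2036
G1 X99.1275 Y86.0676 F2036
G1 X81.2189 Y87.2080 F2036
M5
G00 X58.4583 Y74.3892
M3 S768
G1 X68.5617 Y65.7042 F1648
G1 X63.4239 Y53.4114 F1648
G1 X50.1452 Y54.4991 F1648
G1 X47.0763 Y67.4641 F1648
G1 X58.4583 Y74.3892 F1648
M5
G00 X155.9603 Y125.9544
M3 S586
G1 X166.3424 Y125.9544 F2036
G1 X166.3424 Y118.4999 F2036
G1 X155.9603 Y118.4999 F2036
G1 X155.9603 Y125.9544 F2036
M5
G00 X27.7420 Y187.9702
M3 S768
G1 X93.0962 Y187.9702 F1648
G1 X93.0962 Y121.7352 F1648
G1 X27.7420 Y121.7352 F1648
G1 X27.7420 Y187.9702 F1648
M5
G00 X70.6479 Y165.1631
M3 S768
G1 X70.3408 Y157.3332 F1648
G1 X65.1210 Y153.8342 F1648
G1 X54.9885 Y154.6660 F1648
G1 X39.9434 Y159.8287 F1648
M5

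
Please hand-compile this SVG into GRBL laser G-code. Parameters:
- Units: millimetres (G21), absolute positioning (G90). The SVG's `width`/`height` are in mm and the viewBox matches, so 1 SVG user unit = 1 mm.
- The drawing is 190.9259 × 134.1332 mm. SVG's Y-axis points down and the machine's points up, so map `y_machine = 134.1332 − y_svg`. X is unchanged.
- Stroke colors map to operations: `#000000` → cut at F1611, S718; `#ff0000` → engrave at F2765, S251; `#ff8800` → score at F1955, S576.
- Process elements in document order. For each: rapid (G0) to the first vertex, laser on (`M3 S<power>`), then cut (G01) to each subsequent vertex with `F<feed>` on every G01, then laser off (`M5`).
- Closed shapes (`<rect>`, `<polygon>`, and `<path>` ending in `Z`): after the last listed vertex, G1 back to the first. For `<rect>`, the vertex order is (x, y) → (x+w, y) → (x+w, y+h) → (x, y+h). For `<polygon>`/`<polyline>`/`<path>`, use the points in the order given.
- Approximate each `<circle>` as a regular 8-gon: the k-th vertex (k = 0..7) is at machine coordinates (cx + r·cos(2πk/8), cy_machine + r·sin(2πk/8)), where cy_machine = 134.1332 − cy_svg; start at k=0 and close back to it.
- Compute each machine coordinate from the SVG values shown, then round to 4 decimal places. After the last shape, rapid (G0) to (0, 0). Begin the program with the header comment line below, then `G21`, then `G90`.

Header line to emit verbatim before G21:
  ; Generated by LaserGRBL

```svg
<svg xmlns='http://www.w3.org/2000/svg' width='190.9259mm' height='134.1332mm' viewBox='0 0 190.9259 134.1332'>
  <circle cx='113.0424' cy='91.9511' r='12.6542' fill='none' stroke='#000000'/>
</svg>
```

; Generated by LaserGRBL
G21
G90
G0 X125.6966 Y42.1821
M3 S718
G01 X121.9903 Y51.1300 F1611
G01 X113.0424 Y54.8363 F1611
G01 X104.0945 Y51.1300 F1611
G01 X100.3882 Y42.1821 F1611
G01 X104.0945 Y33.2342 F1611
G01 X113.0424 Y29.5279 F1611
G01 X121.9903 Y33.2342 F1611
G01 X125.6966 Y42.1821 F1611
M5
G0 X0.0000 Y0.0000

Since the viewBox matches the mm dimensions, user units are millimetres directly. The only transform is the Y-flip y_m = 134.1332 − y_svg.

Shape 1 is a circle drawn with `<circle>`. Its stroke #000000 means cut at S718, F1611. After flipping Y the toolpath is (125.6966,42.1821) → (121.9903,51.1300) → (113.0424,54.8363) → (104.0945,51.1300) → (100.3882,42.1821) → (104.0945,33.2342) → (113.0424,29.5279) → (121.9903,33.2342) → (125.6966,42.1821), returning to the start.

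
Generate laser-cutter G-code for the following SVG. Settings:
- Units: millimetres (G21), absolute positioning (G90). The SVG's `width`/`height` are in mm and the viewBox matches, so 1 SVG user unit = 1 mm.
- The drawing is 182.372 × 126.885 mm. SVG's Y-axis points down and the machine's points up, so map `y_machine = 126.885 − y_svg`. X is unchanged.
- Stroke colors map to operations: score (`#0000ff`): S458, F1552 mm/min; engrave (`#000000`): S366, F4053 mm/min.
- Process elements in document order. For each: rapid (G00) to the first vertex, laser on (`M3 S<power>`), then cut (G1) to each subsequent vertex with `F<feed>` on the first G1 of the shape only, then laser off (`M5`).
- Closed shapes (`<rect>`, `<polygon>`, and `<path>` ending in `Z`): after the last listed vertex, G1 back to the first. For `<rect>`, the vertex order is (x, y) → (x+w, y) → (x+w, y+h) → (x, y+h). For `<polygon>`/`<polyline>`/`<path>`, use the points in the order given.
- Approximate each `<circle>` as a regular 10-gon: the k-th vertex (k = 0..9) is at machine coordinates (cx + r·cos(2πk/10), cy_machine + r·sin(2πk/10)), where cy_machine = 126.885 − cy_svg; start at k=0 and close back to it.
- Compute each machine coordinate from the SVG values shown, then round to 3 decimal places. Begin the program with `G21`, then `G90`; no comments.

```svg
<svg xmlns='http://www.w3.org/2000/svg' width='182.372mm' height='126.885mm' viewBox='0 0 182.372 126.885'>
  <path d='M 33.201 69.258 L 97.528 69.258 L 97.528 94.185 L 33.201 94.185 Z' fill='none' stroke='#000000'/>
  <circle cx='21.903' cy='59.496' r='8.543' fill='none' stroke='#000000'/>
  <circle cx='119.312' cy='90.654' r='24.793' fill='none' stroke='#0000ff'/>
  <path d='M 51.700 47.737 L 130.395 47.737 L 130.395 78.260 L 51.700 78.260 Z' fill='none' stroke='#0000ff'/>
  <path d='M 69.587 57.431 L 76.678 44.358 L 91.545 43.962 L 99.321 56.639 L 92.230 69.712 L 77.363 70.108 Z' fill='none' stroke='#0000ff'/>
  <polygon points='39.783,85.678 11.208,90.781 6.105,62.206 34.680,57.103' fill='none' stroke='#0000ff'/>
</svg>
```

G21
G90
G00 X33.201 Y57.627
M3 S366
G1 X97.528 Y57.627 F4053
G1 X97.528 Y32.700
G1 X33.201 Y32.700
G1 X33.201 Y57.627
M5
G00 X30.446 Y67.389
M3 S366
G1 X28.814 Y72.410 F4053
G1 X24.543 Y75.514
G1 X19.263 Y75.514
G1 X14.992 Y72.410
G1 X13.360 Y67.389
G1 X14.992 Y62.368
G1 X19.263 Y59.264
G1 X24.543 Y59.264
G1 X28.814 Y62.368
G1 X30.446 Y67.389
M5
G00 X144.105 Y36.231
M3 S458
G1 X139.370 Y50.804 F1552
G1 X126.973 Y59.811
G1 X111.651 Y59.811
G1 X99.254 Y50.804
G1 X94.519 Y36.231
G1 X99.254 Y21.658
G1 X111.651 Y12.651
G1 X126.973 Y12.651
G1 X139.370 Y21.658
G1 X144.105 Y36.231
M5
G00 X51.700 Y79.148
M3 S458
G1 X130.395 Y79.148 F1552
G1 X130.395 Y48.625
G1 X51.700 Y48.625
G1 X51.700 Y79.148
M5
G00 X69.587 Y69.454
M3 S458
G1 X76.678 Y82.527 F1552
G1 X91.545 Y82.923
G1 X99.321 Y70.246
G1 X92.230 Y57.173
G1 X77.363 Y56.777
G1 X69.587 Y69.454
M5
G00 X39.783 Y41.207
M3 S458
G1 X11.208 Y36.104 F1552
G1 X6.105 Y64.679
G1 X34.680 Y69.782
G1 X39.783 Y41.207
M5

1 u = 1 mm; y_m = 126.885 − y.

[1] `<path>` rectangle, #000000→engrave S366 F4053: (33.201,57.627) → (97.528,57.627) → (97.528,32.700) → (33.201,32.700) → (33.201,57.627) (closed)

[2] `<circle>` circle, #000000→engrave S366 F4053: (30.446,67.389) → (28.814,72.410) → (24.543,75.514) → (19.263,75.514) → (14.992,72.410) → (13.360,67.389) → (14.992,62.368) → (19.263,59.264) → (24.543,59.264) → (28.814,62.368) → (30.446,67.389) (closed)

[3] `<circle>` circle, #0000ff→score S458 F1552: (144.105,36.231) → (139.370,50.804) → (126.973,59.811) → (111.651,59.811) → (99.254,50.804) → (94.519,36.231) → (99.254,21.658) → (111.651,12.651) → (126.973,12.651) → (139.370,21.658) → (144.105,36.231) (closed)

[4] `<path>` rectangle, #0000ff→score S458 F1552: (51.700,79.148) → (130.395,79.148) → (130.395,48.625) → (51.700,48.625) → (51.700,79.148) (closed)

[5] `<path>` regular polygon, #0000ff→score S458 F1552: (69.587,69.454) → (76.678,82.527) → (91.545,82.923) → (99.321,70.246) → (92.230,57.173) → (77.363,56.777) → (69.587,69.454) (closed)

[6] `<polygon>` regular polygon, #0000ff→score S458 F1552: (39.783,41.207) → (11.208,36.104) → (6.105,64.679) → (34.680,69.782) → (39.783,41.207) (closed)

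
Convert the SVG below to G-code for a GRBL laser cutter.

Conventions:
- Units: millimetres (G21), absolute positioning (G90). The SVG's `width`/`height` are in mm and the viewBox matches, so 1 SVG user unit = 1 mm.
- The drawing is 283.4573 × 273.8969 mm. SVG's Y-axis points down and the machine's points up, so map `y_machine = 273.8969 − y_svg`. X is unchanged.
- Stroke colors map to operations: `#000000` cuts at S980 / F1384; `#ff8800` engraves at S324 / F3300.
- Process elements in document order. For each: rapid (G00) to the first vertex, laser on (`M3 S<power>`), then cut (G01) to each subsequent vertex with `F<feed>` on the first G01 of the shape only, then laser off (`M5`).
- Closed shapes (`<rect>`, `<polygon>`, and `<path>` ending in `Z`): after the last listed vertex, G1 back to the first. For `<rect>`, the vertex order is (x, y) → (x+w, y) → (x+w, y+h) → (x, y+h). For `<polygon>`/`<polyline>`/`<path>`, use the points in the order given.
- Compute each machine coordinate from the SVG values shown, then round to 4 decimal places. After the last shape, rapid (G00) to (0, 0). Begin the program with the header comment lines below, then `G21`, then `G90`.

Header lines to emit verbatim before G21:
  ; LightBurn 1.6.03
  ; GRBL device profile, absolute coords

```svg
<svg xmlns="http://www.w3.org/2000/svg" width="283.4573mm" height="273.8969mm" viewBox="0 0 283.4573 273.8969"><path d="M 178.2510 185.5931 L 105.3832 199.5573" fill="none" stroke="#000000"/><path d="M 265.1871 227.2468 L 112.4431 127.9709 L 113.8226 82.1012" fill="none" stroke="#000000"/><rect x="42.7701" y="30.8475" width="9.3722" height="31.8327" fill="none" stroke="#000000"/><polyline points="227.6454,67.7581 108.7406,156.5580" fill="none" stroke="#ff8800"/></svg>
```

; LightBurn 1.6.03
; GRBL device profile, absolute coords
G21
G90
G00 X178.2510 Y88.3038
M3 S980
G01 X105.3832 Y74.3396 F1384
M5
G00 X265.1871 Y46.6501
M3 S980
G01 X112.4431 Y145.9260 F1384
G01 X113.8226 Y191.7957
M5
G00 X42.7701 Y243.0494
M3 S980
G01 X52.1423 Y243.0494 F1384
G01 X52.1423 Y211.2167
G01 X42.7701 Y211.2167
G01 X42.7701 Y243.0494
M5
G00 X227.6454 Y206.1388
M3 S324
G01 X108.7406 Y117.3389 F3300
M5
G00 X0.0000 Y0.0000

Since the viewBox matches the mm dimensions, user units are millimetres directly. The only transform is the Y-flip y_m = 273.8969 − y_svg.

Shape 1 is a line segment drawn with `<path>`. Its stroke #000000 means cut at S980, F1384. After flipping Y the toolpath is (178.2510,88.3038) → (105.3832,74.3396).

Shape 2 is a open polyline drawn with `<path>`. Its stroke #000000 means cut at S980, F1384. After flipping Y the toolpath is (265.1871,46.6501) → (112.4431,145.9260) → (113.8226,191.7957).

Shape 3 is a rectangle drawn with `<rect>`. Its stroke #000000 means cut at S980, F1384. After flipping Y the toolpath is (42.7701,243.0494) → (52.1423,243.0494) → (52.1423,211.2167) → (42.7701,211.2167) → (42.7701,243.0494), returning to the start.

Shape 4 is a line segment drawn with `<polyline>`. Its stroke #ff8800 means engrave at S324, F3300. After flipping Y the toolpath is (227.6454,206.1388) → (108.7406,117.3389).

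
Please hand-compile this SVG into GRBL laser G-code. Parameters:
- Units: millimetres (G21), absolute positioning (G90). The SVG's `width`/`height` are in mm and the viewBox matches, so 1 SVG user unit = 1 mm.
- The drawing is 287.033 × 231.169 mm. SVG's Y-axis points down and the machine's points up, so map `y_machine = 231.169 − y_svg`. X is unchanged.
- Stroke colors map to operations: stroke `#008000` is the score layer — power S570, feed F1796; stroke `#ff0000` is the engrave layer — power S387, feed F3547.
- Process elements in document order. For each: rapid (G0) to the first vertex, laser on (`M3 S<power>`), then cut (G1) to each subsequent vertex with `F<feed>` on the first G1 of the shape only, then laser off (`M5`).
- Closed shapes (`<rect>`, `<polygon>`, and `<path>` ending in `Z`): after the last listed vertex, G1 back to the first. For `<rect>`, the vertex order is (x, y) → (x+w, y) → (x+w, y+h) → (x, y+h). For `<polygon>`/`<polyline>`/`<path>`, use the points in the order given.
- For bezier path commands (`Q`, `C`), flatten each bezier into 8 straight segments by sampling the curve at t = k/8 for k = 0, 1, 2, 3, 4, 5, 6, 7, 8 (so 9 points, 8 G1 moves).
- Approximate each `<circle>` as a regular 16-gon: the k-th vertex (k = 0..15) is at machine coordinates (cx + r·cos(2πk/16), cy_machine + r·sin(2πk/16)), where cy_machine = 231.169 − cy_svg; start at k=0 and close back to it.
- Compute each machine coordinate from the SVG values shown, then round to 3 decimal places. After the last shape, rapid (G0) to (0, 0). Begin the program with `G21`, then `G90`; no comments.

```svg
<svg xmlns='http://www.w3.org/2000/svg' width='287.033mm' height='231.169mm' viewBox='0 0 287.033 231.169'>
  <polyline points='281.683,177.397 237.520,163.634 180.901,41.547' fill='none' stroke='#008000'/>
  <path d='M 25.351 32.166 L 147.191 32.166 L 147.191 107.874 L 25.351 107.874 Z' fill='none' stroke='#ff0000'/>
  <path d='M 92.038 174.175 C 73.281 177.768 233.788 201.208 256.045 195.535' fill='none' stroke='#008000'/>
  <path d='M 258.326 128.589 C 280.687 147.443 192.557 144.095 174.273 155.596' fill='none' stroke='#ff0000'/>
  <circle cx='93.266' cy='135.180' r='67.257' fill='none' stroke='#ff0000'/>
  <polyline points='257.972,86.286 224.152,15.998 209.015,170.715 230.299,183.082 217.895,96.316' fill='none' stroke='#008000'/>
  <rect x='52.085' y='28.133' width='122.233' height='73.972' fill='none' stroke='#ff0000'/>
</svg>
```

1 u = 1 mm; y_m = 231.169 − y.

[1] `<polyline>` open polyline, #008000→score S570 F1796: (281.683,53.772) → (237.520,67.535) → (180.901,189.622)

[2] `<path>` rectangle, #ff0000→engrave S387 F3547: (25.351,199.003) → (147.191,199.003) → (147.191,123.295) → (25.351,123.295) → (25.351,199.003) (closed)

[3] `<path>` cubic bezier, #008000→score S570 F1796: (92.038,56.994) → (92.787,54.812) → (106.621,51.343) → (129.819,47.161) → (158.661,42.839) → (189.426,38.952) → (218.392,36.073) → (241.838,34.776) → (256.045,35.634)

[4] `<path>` cubic bezier, #ff0000→engrave S387 F3547: (258.326,102.580) → (261.884,96.478) → (257.197,92.023) → (246.379,88.782) → (231.541,86.319) → (214.799,84.201) → (198.264,81.993) → (184.051,79.262) → (174.273,75.573)

[5] `<circle>` circle, #ff0000→engrave S387 F3547: (160.523,95.989) → (155.403,121.727) → (140.824,143.547) → (119.004,158.126) → (93.266,163.246) → (67.528,158.126) → (45.708,143.547) → (31.129,121.727) → (26.009,95.989) → (31.129,70.251) → (45.708,48.431) → (67.528,33.852) → (93.266,28.732) → (119.004,33.852) → (140.824,48.431) → (155.403,70.251) → (160.523,95.989) (closed)

[6] `<polyline>` open polyline, #008000→score S570 F1796: (257.972,144.883) → (224.152,215.171) → (209.015,60.454) → (230.299,48.087) → (217.895,134.853)

[7] `<rect>` rectangle, #ff0000→engrave S387 F3547: (52.085,203.036) → (174.318,203.036) → (174.318,129.064) → (52.085,129.064) → (52.085,203.036) (closed)

G21
G90
G0 X281.683 Y53.772
M3 S570
G1 X237.520 Y67.535 F1796
G1 X180.901 Y189.622
M5
G0 X25.351 Y199.003
M3 S387
G1 X147.191 Y199.003 F3547
G1 X147.191 Y123.295
G1 X25.351 Y123.295
G1 X25.351 Y199.003
M5
G0 X92.038 Y56.994
M3 S570
G1 X92.787 Y54.812 F1796
G1 X106.621 Y51.343
G1 X129.819 Y47.161
G1 X158.661 Y42.839
G1 X189.426 Y38.952
G1 X218.392 Y36.073
G1 X241.838 Y34.776
G1 X256.045 Y35.634
M5
G0 X258.326 Y102.580
M3 S387
G1 X261.884 Y96.478 F3547
G1 X257.197 Y92.023
G1 X246.379 Y88.782
G1 X231.541 Y86.319
G1 X214.799 Y84.201
G1 X198.264 Y81.993
G1 X184.051 Y79.262
G1 X174.273 Y75.573
M5
G0 X160.523 Y95.989
M3 S387
G1 X155.403 Y121.727 F3547
G1 X140.824 Y143.547
G1 X119.004 Y158.126
G1 X93.266 Y163.246
G1 X67.528 Y158.126
G1 X45.708 Y143.547
G1 X31.129 Y121.727
G1 X26.009 Y95.989
G1 X31.129 Y70.251
G1 X45.708 Y48.431
G1 X67.528 Y33.852
G1 X93.266 Y28.732
G1 X119.004 Y33.852
G1 X140.824 Y48.431
G1 X155.403 Y70.251
G1 X160.523 Y95.989
M5
G0 X257.972 Y144.883
M3 S570
G1 X224.152 Y215.171 F1796
G1 X209.015 Y60.454
G1 X230.299 Y48.087
G1 X217.895 Y134.853
M5
G0 X52.085 Y203.036
M3 S387
G1 X174.318 Y203.036 F3547
G1 X174.318 Y129.064
G1 X52.085 Y129.064
G1 X52.085 Y203.036
M5
G0 X0.000 Y0.000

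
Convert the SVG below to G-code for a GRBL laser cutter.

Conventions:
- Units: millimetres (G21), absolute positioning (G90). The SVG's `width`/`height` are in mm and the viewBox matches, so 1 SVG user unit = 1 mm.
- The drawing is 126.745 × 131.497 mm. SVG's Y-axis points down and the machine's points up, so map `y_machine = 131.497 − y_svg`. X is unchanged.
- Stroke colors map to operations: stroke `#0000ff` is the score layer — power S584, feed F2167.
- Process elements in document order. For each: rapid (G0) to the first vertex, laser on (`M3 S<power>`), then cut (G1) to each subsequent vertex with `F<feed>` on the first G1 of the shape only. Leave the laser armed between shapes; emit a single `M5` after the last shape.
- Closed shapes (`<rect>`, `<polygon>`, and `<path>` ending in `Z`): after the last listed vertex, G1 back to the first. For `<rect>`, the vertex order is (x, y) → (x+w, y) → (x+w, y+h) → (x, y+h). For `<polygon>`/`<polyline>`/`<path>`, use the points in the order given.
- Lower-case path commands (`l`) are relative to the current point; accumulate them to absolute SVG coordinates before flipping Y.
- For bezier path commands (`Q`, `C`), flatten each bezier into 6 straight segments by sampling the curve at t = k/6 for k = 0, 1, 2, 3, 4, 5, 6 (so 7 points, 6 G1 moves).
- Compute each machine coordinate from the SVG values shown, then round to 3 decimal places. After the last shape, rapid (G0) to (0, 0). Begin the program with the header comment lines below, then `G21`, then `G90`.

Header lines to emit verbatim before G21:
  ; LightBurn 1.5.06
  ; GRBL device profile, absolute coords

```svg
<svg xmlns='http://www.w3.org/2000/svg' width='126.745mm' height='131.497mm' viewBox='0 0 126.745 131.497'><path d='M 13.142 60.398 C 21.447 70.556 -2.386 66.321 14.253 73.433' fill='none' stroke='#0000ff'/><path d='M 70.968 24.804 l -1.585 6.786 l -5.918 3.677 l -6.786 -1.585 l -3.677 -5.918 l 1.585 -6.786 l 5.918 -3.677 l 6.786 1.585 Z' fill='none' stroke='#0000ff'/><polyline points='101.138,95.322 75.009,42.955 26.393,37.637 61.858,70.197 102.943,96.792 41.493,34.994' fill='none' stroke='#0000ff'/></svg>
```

1 u = 1 mm; y_m = 131.497 − y.

[1] `<path>` cubic bezier, #0000ff→score S584 F2167: (13.142,71.099) → (14.952,67.100) → (13.424,64.785) → (10.572,63.439) → (8.415,62.347) → (8.970,60.794) → (14.253,58.064)

[2] `<path>` regular polygon, #0000ff→score S584 F2167: (70.968,106.693) → (69.383,99.907) → (63.465,96.230) → (56.679,97.815) → (53.002,103.733) → (54.587,110.519) → (60.505,114.196) → (67.291,112.611) → (70.968,106.693) (closed)

[3] `<polyline>` open polyline, #0000ff→score S584 F2167: (101.138,36.175) → (75.009,88.542) → (26.393,93.860) → (61.858,61.300) → (102.943,34.705) → (41.493,96.503)

; LightBurn 1.5.06
; GRBL device profile, absolute coords
G21
G90
G0 X13.142 Y71.099
M3 S584
G1 X14.952 Y67.100 F2167
G1 X13.424 Y64.785
G1 X10.572 Y63.439
G1 X8.415 Y62.347
G1 X8.970 Y60.794
G1 X14.253 Y58.064
G0 X70.968 Y106.693
M3 S584
G1 X69.383 Y99.907 F2167
G1 X63.465 Y96.230
G1 X56.679 Y97.815
G1 X53.002 Y103.733
G1 X54.587 Y110.519
G1 X60.505 Y114.196
G1 X67.291 Y112.611
G1 X70.968 Y106.693
G0 X101.138 Y36.175
M3 S584
G1 X75.009 Y88.542 F2167
G1 X26.393 Y93.860
G1 X61.858 Y61.300
G1 X102.943 Y34.705
G1 X41.493 Y96.503
M5
G0 X0.000 Y0.000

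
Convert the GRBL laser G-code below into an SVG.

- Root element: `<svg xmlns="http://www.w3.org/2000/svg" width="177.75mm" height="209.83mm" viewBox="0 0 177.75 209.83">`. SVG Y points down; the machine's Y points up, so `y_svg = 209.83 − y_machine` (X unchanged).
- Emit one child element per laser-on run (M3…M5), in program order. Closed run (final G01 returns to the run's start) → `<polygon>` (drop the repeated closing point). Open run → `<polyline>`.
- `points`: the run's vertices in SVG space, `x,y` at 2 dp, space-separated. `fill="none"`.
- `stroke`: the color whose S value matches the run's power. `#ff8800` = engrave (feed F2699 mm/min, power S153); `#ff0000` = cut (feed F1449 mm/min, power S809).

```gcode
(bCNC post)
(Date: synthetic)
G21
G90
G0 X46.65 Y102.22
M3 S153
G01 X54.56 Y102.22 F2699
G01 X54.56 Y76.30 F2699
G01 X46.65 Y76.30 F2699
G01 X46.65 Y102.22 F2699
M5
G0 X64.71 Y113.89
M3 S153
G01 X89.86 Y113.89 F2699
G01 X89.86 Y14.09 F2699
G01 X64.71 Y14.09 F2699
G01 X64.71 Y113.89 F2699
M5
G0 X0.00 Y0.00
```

Machine Y-up, SVG Y-down with viewBox height 209.83, so y_svg = 209.83 − y_machine; X carries over. Every run uses S153, so all elements get stroke `#ff8800` (engrave).

Run 1: The run returns to its start, so emit a `<polygon>` with points (Y-flipped): 46.65,107.61 54.56,107.61 54.56,133.53 46.65,133.53.

Run 2: The run returns to its start, so emit a `<polygon>` with points (Y-flipped): 64.71,95.94 89.86,95.94 89.86,195.74 64.71,195.74.

<svg xmlns="http://www.w3.org/2000/svg" width="177.75mm" height="209.83mm" viewBox="0 0 177.75 209.83">
  <polygon points="46.65,107.61 54.56,107.61 54.56,133.53 46.65,133.53" fill="none" stroke="#ff8800"/>
  <polygon points="64.71,95.94 89.86,95.94 89.86,195.74 64.71,195.74" fill="none" stroke="#ff8800"/>
</svg>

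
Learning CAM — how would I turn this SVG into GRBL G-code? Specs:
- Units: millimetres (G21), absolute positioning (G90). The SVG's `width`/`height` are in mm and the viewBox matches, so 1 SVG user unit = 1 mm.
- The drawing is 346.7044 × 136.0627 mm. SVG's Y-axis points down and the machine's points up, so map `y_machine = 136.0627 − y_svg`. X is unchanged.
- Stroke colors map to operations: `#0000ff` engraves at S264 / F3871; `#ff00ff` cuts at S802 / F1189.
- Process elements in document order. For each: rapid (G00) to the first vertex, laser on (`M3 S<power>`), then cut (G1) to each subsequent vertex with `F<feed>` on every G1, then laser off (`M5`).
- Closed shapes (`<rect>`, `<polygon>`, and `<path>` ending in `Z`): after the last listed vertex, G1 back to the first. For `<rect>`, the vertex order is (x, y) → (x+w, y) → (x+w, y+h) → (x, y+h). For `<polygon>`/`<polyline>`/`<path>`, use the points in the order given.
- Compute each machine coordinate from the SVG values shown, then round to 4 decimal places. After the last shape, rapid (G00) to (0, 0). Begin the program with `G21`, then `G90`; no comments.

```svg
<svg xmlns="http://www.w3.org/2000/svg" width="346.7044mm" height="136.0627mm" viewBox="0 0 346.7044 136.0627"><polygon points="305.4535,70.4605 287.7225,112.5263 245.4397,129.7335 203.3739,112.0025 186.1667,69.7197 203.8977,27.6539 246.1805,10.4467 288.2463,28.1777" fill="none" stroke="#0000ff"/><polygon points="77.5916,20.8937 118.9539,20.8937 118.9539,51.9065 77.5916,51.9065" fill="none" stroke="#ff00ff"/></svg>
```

viewBox `0 0 346.7044 136.0627` with mm width/height → 1 unit = 1 mm. Flip: y_m = 136.0627 − y_svg.

**Shape 1** — `<polygon>` regular polygon, stroke `#0000ff` → engrave (S264, F3871). Machine vertices: (305.4535,65.6022) → (287.7225,23.5364) → (245.4397,6.3292) → (203.3739,24.0602) → (186.1667,66.3430) → (203.8977,108.4088) → (246.1805,125.6160) → (288.2463,107.8850) → (305.4535,65.6022). Closed: final G1 returns to the first vertex.

**Shape 2** — `<polygon>` rectangle, stroke `#ff00ff` → cut (S802, F1189). Machine vertices: (77.5916,115.1690) → (118.9539,115.1690) → (118.9539,84.1562) → (77.5916,84.1562) → (77.5916,115.1690). Closed: final G1 returns to the first vertex.

G21
G90
G00 X305.4535 Y65.6022
M3 S264
G1 X287.7225 Y23.5364 F3871
G1 X245.4397 Y6.3292 F3871
G1 X203.3739 Y24.0602 F3871
G1 X186.1667 Y66.3430 F3871
G1 X203.8977 Y108.4088 F3871
G1 X246.1805 Y125.6160 F3871
G1 X288.2463 Y107.8850 F3871
G1 X305.4535 Y65.6022 F3871
M5
G00 X77.5916 Y115.1690
M3 S802
G1 X118.9539 Y115.1690 F1189
G1 X118.9539 Y84.1562 F1189
G1 X77.5916 Y84.1562 F1189
G1 X77.5916 Y115.1690 F1189
M5
G00 X0.0000 Y0.0000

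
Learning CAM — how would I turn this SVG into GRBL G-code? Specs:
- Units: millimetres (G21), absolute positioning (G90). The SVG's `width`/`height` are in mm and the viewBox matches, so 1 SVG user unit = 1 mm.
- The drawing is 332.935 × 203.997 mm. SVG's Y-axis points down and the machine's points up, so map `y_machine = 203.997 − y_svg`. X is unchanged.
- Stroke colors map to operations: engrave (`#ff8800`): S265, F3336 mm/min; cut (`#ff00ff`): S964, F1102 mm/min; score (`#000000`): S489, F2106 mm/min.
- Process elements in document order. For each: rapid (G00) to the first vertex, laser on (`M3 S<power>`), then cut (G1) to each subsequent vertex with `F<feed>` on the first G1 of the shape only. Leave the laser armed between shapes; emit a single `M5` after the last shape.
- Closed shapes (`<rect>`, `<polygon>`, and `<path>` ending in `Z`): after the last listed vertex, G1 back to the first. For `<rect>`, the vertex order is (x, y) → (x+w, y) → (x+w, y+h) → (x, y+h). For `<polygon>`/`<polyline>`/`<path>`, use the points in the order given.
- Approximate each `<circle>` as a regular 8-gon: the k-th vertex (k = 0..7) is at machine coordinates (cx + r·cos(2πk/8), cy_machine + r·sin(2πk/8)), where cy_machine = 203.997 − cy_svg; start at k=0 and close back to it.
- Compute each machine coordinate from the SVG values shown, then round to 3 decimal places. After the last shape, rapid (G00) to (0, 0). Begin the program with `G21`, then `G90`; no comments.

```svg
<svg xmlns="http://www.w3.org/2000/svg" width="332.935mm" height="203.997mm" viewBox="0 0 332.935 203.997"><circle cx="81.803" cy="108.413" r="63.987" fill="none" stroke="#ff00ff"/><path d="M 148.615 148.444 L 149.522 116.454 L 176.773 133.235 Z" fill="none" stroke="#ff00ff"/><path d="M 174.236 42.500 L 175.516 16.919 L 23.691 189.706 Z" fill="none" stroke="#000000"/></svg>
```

1 u = 1 mm; y_m = 203.997 − y.

[1] `<circle>` circle, #ff00ff→cut S964 F1102: (145.790,95.584) → (127.049,140.830) → (81.803,159.571) → (36.557,140.830) → (17.816,95.584) → (36.557,50.338) → (81.803,31.597) → (127.049,50.338) → (145.790,95.584) (closed)

[2] `<path>` regular polygon, #ff00ff→cut S964 F1102: (148.615,55.553) → (149.522,87.543) → (176.773,70.762) → (148.615,55.553) (closed)

[3] `<path>` closed polygon, #000000→score S489 F2106: (174.236,161.497) → (175.516,187.078) → (23.691,14.291) → (174.236,161.497) (closed)

G21
G90
G00 X145.790 Y95.584
M3 S964
G1 X127.049 Y140.830 F1102
G1 X81.803 Y159.571
G1 X36.557 Y140.830
G1 X17.816 Y95.584
G1 X36.557 Y50.338
G1 X81.803 Y31.597
G1 X127.049 Y50.338
G1 X145.790 Y95.584
G00 X148.615 Y55.553
M3 S964
G1 X149.522 Y87.543 F1102
G1 X176.773 Y70.762
G1 X148.615 Y55.553
G00 X174.236 Y161.497
M3 S489
G1 X175.516 Y187.078 F2106
G1 X23.691 Y14.291
G1 X174.236 Y161.497
M5
G00 X0.000 Y0.000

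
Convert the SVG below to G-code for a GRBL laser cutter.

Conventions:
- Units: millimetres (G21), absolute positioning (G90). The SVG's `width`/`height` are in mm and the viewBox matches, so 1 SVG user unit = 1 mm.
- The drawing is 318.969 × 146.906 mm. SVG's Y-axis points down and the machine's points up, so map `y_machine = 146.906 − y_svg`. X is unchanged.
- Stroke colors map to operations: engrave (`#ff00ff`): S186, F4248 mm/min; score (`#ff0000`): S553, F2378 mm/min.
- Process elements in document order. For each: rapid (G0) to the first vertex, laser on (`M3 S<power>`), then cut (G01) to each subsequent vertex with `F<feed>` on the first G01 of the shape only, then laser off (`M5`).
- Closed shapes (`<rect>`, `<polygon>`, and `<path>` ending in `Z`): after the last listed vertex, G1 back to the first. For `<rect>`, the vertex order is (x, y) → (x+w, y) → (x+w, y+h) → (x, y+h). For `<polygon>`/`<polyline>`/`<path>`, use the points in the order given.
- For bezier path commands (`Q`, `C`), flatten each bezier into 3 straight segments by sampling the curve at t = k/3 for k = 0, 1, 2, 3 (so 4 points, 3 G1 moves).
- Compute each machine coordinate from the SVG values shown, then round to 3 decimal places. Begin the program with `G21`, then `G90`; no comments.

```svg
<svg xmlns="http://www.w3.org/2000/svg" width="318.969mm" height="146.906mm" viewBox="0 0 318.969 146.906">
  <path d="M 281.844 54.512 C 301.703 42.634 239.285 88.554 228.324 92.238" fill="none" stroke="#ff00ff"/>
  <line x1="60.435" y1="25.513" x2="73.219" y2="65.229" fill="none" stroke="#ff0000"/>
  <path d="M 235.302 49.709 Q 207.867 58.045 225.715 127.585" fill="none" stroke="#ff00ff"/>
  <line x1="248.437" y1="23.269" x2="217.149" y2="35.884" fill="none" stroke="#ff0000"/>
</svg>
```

Since the viewBox matches the mm dimensions, user units are millimetres directly. The only transform is the Y-flip y_m = 146.906 − y_svg.

Shape 1 is a cubic bezier drawn with `<path>`. Its stroke #ff00ff means engrave at S186, F4248. After flipping Y the toolpath is (281.844,92.394) → (279.230,88.711) → (251.484,68.726) → (228.324,54.668).

Shape 2 is a line segment drawn with `<line>`. Its stroke #ff0000 means score at S553, F2378. After flipping Y the toolpath is (60.435,121.393) → (73.219,81.677).

Shape 3 is a quadratic bezier drawn with `<path>`. Its stroke #ff00ff means engrave at S186, F4248. After flipping Y the toolpath is (235.302,97.197) → (222.043,84.839) → (218.848,58.881) → (225.715,19.321).

Shape 4 is a line segment drawn with `<line>`. Its stroke #ff0000 means score at S553, F2378. After flipping Y the toolpath is (248.437,123.637) → (217.149,111.022).

G21
G90
G0 X281.844 Y92.394
M3 S186
G01 X279.230 Y88.711 F4248
G01 X251.484 Y68.726
G01 X228.324 Y54.668
M5
G0 X60.435 Y121.393
M3 S553
G01 X73.219 Y81.677 F2378
M5
G0 X235.302 Y97.197
M3 S186
G01 X222.043 Y84.839 F4248
G01 X218.848 Y58.881
G01 X225.715 Y19.321
M5
G0 X248.437 Y123.637
M3 S553
G01 X217.149 Y111.022 F2378
M5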